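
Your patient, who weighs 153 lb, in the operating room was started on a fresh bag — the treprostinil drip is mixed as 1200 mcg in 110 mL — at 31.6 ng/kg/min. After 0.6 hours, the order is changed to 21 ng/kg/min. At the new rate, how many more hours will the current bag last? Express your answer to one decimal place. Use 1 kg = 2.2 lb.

Initial rate:
Weight = 153 lb ÷ 2.2 lb/kg = 69.54545 kg
Dose = 31.6 ng/kg/min × 69.54545 kg = 2197.636 ng/min
2197.636 ng/min × 60 min/hr = 131858.2 ng/hr
Concentration = 1200 mcg ÷ 110 mL = 10.90909 mcg/mL = 10909.09 ng/mL
Rate = 131858.2 ng/hr ÷ 10909.09 ng/mL = 12.087 mL/hr
Volume infused so far = 12.087 mL/hr × 0.6 hr = 7.2522 mL
Volume remaining = 110 − 7.2522 = 102.7478 mL
New rate:
Dose = 21 ng/kg/min × 69.54545 kg = 1460.455 ng/min
1460.455 ng/min × 60 min/hr = 87627.27 ng/hr
Rate = 87627.27 ng/hr ÷ 10909.09 ng/mL = 8.0325 mL/hr
Time remaining = 102.7478 mL ÷ 8.0325 mL/hr = 12.79151 hr

12.8 hours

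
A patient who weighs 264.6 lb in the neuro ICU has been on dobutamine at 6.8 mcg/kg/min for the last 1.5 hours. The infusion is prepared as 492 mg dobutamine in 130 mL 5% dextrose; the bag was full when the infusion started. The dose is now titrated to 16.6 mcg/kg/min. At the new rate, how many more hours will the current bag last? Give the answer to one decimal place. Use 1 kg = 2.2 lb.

Initial rate:
Weight = 264.6 lb ÷ 2.2 lb/kg = 120.2727 kg
Dose = 6.8 mcg/kg/min × 120.2727 kg = 817.8545 mcg/min
817.8545 mcg/min × 60 min/hr = 49071.27 mcg/hr
Concentration = 492 mg ÷ 130 mL = 3.784615 mg/mL = 3784.615 mcg/mL
Rate = 49071.27 mcg/hr ÷ 3784.615 mcg/mL = 12.96599 mL/hr
Volume infused so far = 12.96599 mL/hr × 1.5 hr = 19.44898 mL
Volume remaining = 130 − 19.44898 = 110.551 mL
New rate:
Dose = 16.6 mcg/kg/min × 120.2727 kg = 1996.527 mcg/min
1996.527 mcg/min × 60 min/hr = 119791.6 mcg/hr
Rate = 119791.6 mcg/hr ÷ 3784.615 mcg/mL = 31.65226 mL/hr
Time remaining = 110.551 mL ÷ 31.65226 mL/hr = 3.492674 hr

3.5 hours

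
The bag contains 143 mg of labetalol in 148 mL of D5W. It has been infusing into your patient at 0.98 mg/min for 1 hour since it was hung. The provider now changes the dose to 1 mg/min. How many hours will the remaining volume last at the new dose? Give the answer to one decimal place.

1.4 hours

Initial rate:
0.98 mg/min × 60 min/hr = 58.8 mg/hr
Concentration = 143 mg ÷ 148 mL = 0.9662162 mg/mL
Rate = 58.8 mg/hr ÷ 0.9662162 mg/mL = 60.85594 mL/hr
Volume infused so far = 60.85594 mL/hr × 1 hr = 60.85594 mL
Volume remaining = 148 − 60.85594 = 87.14406 mL
New rate:
1 mg/min × 60 min/hr = 60 mg/hr
Rate = 60 mg/hr ÷ 0.9662162 mg/mL = 62.0979 mL/hr
Time remaining = 87.14406 mL ÷ 62.0979 mL/hr = 1.403333 hr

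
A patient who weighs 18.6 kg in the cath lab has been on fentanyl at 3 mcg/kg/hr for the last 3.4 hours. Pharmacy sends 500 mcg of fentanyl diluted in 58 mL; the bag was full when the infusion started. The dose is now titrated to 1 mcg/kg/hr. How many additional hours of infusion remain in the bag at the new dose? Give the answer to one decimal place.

Initial rate:
Dose = 3 mcg/kg/hr × 18.6 kg = 55.8 mcg/hr
Concentration = 500 mcg ÷ 58 mL = 8.62069 mcg/mL
Rate = 55.8 mcg/hr ÷ 8.62069 mcg/mL = 6.4728 mL/hr
Volume infused so far = 6.4728 mL/hr × 3.4 hr = 22.00752 mL
Volume remaining = 58 − 22.00752 = 35.99248 mL
New rate:
Dose = 1 mcg/kg/hr × 18.6 kg = 18.6 mcg/hr
Rate = 18.6 mcg/hr ÷ 8.62069 mcg/mL = 2.1576 mL/hr
Time remaining = 35.99248 mL ÷ 2.1576 mL/hr = 16.68172 hr

16.7 hours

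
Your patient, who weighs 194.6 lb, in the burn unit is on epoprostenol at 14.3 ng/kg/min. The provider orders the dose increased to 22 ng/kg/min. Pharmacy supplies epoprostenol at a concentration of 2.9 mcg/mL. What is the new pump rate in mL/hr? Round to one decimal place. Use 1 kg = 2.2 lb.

Weight = 194.6 lb ÷ 2.2 lb/kg = 88.45455 kg
Dose = 22 ng/kg/min × 88.45455 kg = 1946 ng/min
1946 ng/min × 60 min/hr = 116760 ng/hr
Concentration = 2.9 mcg/mL = 2900 ng/mL
Rate = 116760 ng/hr ÷ 2900 ng/mL = 40.26207 mL/hr

40.3 mL/hr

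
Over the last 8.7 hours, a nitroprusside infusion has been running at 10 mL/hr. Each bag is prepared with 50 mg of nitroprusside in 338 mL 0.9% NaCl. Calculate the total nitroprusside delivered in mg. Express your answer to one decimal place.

12.9 mg

Concentration = 50 mg ÷ 338 mL = 0.147929 mg/mL = 147.929 mcg/mL
Drug rate = 10 mL/hr × 147.929 mcg/mL = 1479.29 mcg/hr
Total = 1479.29 mcg/hr × 8.7 hr = 12869.82 mcg = 12.86982 mg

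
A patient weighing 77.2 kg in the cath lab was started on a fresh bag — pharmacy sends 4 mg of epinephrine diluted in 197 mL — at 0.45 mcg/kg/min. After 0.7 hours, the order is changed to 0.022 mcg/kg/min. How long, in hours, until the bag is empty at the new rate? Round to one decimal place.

Initial rate:
Dose = 0.45 mcg/kg/min × 77.2 kg = 34.74 mcg/min
34.74 mcg/min × 60 min/hr = 2084.4 mcg/hr
Concentration = 4 mg ÷ 197 mL = 0.02030457 mg/mL = 20.30457 mcg/mL
Rate = 2084.4 mcg/hr ÷ 20.30457 mcg/mL = 102.6567 mL/hr
Volume infused so far = 102.6567 mL/hr × 0.7 hr = 71.85969 mL
Volume remaining = 197 − 71.85969 = 125.1403 mL
New rate:
Dose = 0.022 mcg/kg/min × 77.2 kg = 1.6984 mcg/min
1.6984 mcg/min × 60 min/hr = 101.904 mcg/hr
Rate = 101.904 mcg/hr ÷ 20.30457 mcg/mL = 5.018772 mL/hr
Time remaining = 125.1403 mL ÷ 5.018772 mL/hr = 24.93445 hr

24.9 hours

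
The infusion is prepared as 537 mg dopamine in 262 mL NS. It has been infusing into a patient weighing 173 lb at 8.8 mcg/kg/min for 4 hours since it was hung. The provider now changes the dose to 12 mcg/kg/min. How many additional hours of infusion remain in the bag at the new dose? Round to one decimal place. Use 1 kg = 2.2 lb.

6.6 hours

Initial rate:
Weight = 173 lb ÷ 2.2 lb/kg = 78.63636 kg
Dose = 8.8 mcg/kg/min × 78.63636 kg = 692 mcg/min
692 mcg/min × 60 min/hr = 41520 mcg/hr
Concentration = 537 mg ÷ 262 mL = 2.049618 mg/mL = 2049.618 mcg/mL
Rate = 41520 mcg/hr ÷ 2049.618 mcg/mL = 20.25743 mL/hr
Volume infused so far = 20.25743 mL/hr × 4 hr = 81.02972 mL
Volume remaining = 262 − 81.02972 = 180.9703 mL
New rate:
Dose = 12 mcg/kg/min × 78.63636 kg = 943.6364 mcg/min
943.6364 mcg/min × 60 min/hr = 56618.18 mcg/hr
Rate = 56618.18 mcg/hr ÷ 2049.618 mcg/mL = 27.62377 mL/hr
Time remaining = 180.9703 mL ÷ 27.62377 mL/hr = 6.551252 hr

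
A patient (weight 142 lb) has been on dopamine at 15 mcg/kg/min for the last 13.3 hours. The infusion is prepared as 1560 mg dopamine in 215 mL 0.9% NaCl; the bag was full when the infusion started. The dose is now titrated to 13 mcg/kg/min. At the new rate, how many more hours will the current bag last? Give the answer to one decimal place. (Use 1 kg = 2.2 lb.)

15.6 hours

Initial rate:
Weight = 142 lb ÷ 2.2 lb/kg = 64.54545 kg
Dose = 15 mcg/kg/min × 64.54545 kg = 968.1818 mcg/min
968.1818 mcg/min × 60 min/hr = 58090.91 mcg/hr
Concentration = 1560 mg ÷ 215 mL = 7.255814 mg/mL = 7255.814 mcg/mL
Rate = 58090.91 mcg/hr ÷ 7255.814 mcg/mL = 8.006119 mL/hr
Volume infused so far = 8.006119 mL/hr × 13.3 hr = 106.4814 mL
Volume remaining = 215 − 106.4814 = 108.5186 mL
New rate:
Dose = 13 mcg/kg/min × 64.54545 kg = 839.0909 mcg/min
839.0909 mcg/min × 60 min/hr = 50345.45 mcg/hr
Rate = 50345.45 mcg/hr ÷ 7255.814 mcg/mL = 6.938636 mL/hr
Time remaining = 108.5186 mL ÷ 6.938636 mL/hr = 15.63976 hr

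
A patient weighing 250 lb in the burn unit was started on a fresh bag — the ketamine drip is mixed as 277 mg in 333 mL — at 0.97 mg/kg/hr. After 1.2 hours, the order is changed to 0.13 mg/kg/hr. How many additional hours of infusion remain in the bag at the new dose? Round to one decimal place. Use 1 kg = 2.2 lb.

Initial rate:
Weight = 250 lb ÷ 2.2 lb/kg = 113.6364 kg
Dose = 0.97 mg/kg/hr × 113.6364 kg = 110.2273 mg/hr
Concentration = 277 mg ÷ 333 mL = 0.8318318 mg/mL
Rate = 110.2273 mg/hr ÷ 0.8318318 mg/mL = 132.5115 mL/hr
Volume infused so far = 132.5115 mL/hr × 1.2 hr = 159.0138 mL
Volume remaining = 333 − 159.0138 = 173.9862 mL
New rate:
Dose = 0.13 mg/kg/hr × 113.6364 kg = 14.77273 mg/hr
Rate = 14.77273 mg/hr ÷ 0.8318318 mg/mL = 17.75927 mL/hr
Time remaining = 173.9862 mL ÷ 17.75927 mL/hr = 9.796923 hr

9.8 hours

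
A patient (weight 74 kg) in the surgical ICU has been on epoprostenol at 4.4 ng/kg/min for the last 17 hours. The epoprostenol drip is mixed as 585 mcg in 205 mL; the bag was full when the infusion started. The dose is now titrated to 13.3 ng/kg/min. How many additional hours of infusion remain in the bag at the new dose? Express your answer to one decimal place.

4.3 hours

Initial rate:
Dose = 4.4 ng/kg/min × 74 kg = 325.6 ng/min
325.6 ng/min × 60 min/hr = 19536 ng/hr
Concentration = 585 mcg ÷ 205 mL = 2.853659 mcg/mL = 2853.659 ng/mL
Rate = 19536 ng/hr ÷ 2853.659 ng/mL = 6.845949 mL/hr
Volume infused so far = 6.845949 mL/hr × 17 hr = 116.3811 mL
Volume remaining = 205 − 116.3811 = 88.61887 mL
New rate:
Dose = 13.3 ng/kg/min × 74 kg = 984.2 ng/min
984.2 ng/min × 60 min/hr = 59052 ng/hr
Rate = 59052 ng/hr ÷ 2853.659 ng/mL = 20.69344 mL/hr
Time remaining = 88.61887 mL ÷ 20.69344 mL/hr = 4.282463 hr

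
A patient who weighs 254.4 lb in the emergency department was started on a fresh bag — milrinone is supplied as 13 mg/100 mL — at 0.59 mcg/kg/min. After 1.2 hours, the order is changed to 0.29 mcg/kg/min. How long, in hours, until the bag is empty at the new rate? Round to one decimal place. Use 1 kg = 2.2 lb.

Initial rate:
Weight = 254.4 lb ÷ 2.2 lb/kg = 115.6364 kg
Dose = 0.59 mcg/kg/min × 115.6364 kg = 68.22545 mcg/min
68.22545 mcg/min × 60 min/hr = 4093.527 mcg/hr
Concentration = 13 mg ÷ 100 mL = 0.13 mg/mL = 130 mcg/mL
Rate = 4093.527 mcg/hr ÷ 130 mcg/mL = 31.48867 mL/hr
Volume infused so far = 31.48867 mL/hr × 1.2 hr = 37.78641 mL
Volume remaining = 100 − 37.78641 = 62.21359 mL
New rate:
Dose = 0.29 mcg/kg/min × 115.6364 kg = 33.53455 mcg/min
33.53455 mcg/min × 60 min/hr = 2012.073 mcg/hr
Rate = 2012.073 mcg/hr ÷ 130 mcg/mL = 15.47748 mL/hr
Time remaining = 62.21359 mL ÷ 15.47748 mL/hr = 4.01962 hr

4.0 hours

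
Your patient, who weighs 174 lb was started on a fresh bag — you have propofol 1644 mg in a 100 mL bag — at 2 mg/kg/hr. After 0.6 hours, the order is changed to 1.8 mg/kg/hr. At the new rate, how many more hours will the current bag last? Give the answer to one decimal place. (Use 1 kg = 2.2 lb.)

10.9 hours

Initial rate:
Weight = 174 lb ÷ 2.2 lb/kg = 79.09091 kg
Dose = 2 mg/kg/hr × 79.09091 kg = 158.1818 mg/hr
Concentration = 1644 mg ÷ 100 mL = 16.44 mg/mL
Rate = 158.1818 mg/hr ÷ 16.44 mg/mL = 9.621765 mL/hr
Volume infused so far = 9.621765 mL/hr × 0.6 hr = 5.773059 mL
Volume remaining = 100 − 5.773059 = 94.22694 mL
New rate:
Dose = 1.8 mg/kg/hr × 79.09091 kg = 142.3636 mg/hr
Rate = 142.3636 mg/hr ÷ 16.44 mg/mL = 8.659589 mL/hr
Time remaining = 94.22694 mL ÷ 8.659589 mL/hr = 10.88123 hr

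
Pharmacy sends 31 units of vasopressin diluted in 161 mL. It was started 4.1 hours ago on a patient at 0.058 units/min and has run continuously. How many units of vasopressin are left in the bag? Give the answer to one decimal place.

0.058 units/min × 60 min/hr = 3.48 units/hr
Concentration = 31 units ÷ 161 mL = 0.1925466 units/mL
Rate = 3.48 units/hr ÷ 0.1925466 units/mL = 18.07355 mL/hr
Volume infused = 18.07355 mL/hr × 4.1 hr = 74.10155 mL
Volume remaining = 161 − 74.10155 = 86.89845 mL
Drug remaining = 86.89845 mL × 0.1925466 units/mL = 16.732 units

16.7 units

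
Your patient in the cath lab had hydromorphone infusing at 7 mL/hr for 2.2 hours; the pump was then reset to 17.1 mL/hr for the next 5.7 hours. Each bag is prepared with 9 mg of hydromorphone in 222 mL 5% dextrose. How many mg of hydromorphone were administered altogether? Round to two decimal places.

4.58 mg

Concentration = 9 mg ÷ 222 mL = 0.04054054 mg/mL
Stage 1: 7 mL/hr × 2.2 hr = 15.4 mL → 15.4 mL × 0.04054054 mg/mL = 0.6243243 mg
Stage 2: 17.1 mL/hr × 5.7 hr = 97.47 mL → 97.47 mL × 0.04054054 mg/mL = 3.951486 mg
Total = 0.6243243 + 3.951486 = 4.575811 mg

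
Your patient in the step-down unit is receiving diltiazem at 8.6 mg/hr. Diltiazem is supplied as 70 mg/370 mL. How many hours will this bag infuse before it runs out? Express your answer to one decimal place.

8.1 hours

Concentration = 70 mg ÷ 370 mL = 0.1891892 mg/mL
Rate = 8.6 mg/hr ÷ 0.1891892 mg/mL = 45.45714 mL/hr
Duration = 370 mL ÷ 45.45714 mL/hr = 8.139535 hr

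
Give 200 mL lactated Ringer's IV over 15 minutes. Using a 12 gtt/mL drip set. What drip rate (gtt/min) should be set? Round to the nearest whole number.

160 gtt/min

200 mL ÷ (15 min) = 13.33333 mL/min
13.33333 mL/min × 12 gtt/mL = 160 gtt/min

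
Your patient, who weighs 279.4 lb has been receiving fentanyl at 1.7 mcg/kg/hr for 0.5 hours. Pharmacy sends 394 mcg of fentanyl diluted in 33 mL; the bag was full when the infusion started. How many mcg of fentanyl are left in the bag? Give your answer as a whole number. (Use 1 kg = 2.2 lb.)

Weight = 279.4 lb ÷ 2.2 lb/kg = 127 kg
Dose = 1.7 mcg/kg/hr × 127 kg = 215.9 mcg/hr
Concentration = 394 mcg ÷ 33 mL = 11.93939 mcg/mL
Rate = 215.9 mcg/hr ÷ 11.93939 mcg/mL = 18.08299 mL/hr
Volume infused = 18.08299 mL/hr × 0.5 hr = 9.041497 mL
Volume remaining = 33 − 9.041497 = 23.9585 mL
Drug remaining = 23.9585 mL × 11.93939 mcg/mL = 286.05 mcg

286 mcg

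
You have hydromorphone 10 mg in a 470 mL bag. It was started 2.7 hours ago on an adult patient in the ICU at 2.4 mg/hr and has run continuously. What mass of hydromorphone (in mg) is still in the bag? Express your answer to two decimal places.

Concentration = 10 mg ÷ 470 mL = 0.0212766 mg/mL
Rate = 2.4 mg/hr ÷ 0.0212766 mg/mL = 112.8 mL/hr
Volume infused = 112.8 mL/hr × 2.7 hr = 304.56 mL
Volume remaining = 470 − 304.56 = 165.44 mL
Drug remaining = 165.44 mL × 0.0212766 mg/mL = 3.52 mg

3.52 mg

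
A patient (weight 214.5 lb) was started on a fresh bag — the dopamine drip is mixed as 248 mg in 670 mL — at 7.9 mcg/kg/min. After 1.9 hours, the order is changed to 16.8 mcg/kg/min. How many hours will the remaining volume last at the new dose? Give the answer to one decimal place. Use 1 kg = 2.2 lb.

Initial rate:
Weight = 214.5 lb ÷ 2.2 lb/kg = 97.5 kg
Dose = 7.9 mcg/kg/min × 97.5 kg = 770.25 mcg/min
770.25 mcg/min × 60 min/hr = 46215 mcg/hr
Concentration = 248 mg ÷ 670 mL = 0.3701493 mg/mL = 370.1493 mcg/mL
Rate = 46215 mcg/hr ÷ 370.1493 mcg/mL = 124.855 mL/hr
Volume infused so far = 124.855 mL/hr × 1.9 hr = 237.2246 mL
Volume remaining = 670 − 237.2246 = 432.7754 mL
New rate:
Dose = 16.8 mcg/kg/min × 97.5 kg = 1638 mcg/min
1638 mcg/min × 60 min/hr = 98280 mcg/hr
Rate = 98280 mcg/hr ÷ 370.1493 mcg/mL = 265.5145 mL/hr
Time remaining = 432.7754 mL ÷ 265.5145 mL/hr = 1.62995 hr

1.6 hours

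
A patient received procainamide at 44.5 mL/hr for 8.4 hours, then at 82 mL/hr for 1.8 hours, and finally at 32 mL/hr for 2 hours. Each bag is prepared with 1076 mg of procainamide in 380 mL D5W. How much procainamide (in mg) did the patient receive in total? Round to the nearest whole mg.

Concentration = 1076 mg ÷ 380 mL = 2.831579 mg/mL
Stage 1: 44.5 mL/hr × 8.4 hr = 373.8 mL → 373.8 mL × 2.831579 mg/mL = 1058.444 mg
Stage 2: 82 mL/hr × 1.8 hr = 147.6 mL → 147.6 mL × 2.831579 mg/mL = 417.9411 mg
Stage 3: 32 mL/hr × 2 hr = 64 mL → 64 mL × 2.831579 mg/mL = 181.2211 mg
Total = 1058.444 + 417.9411 + 181.2211 = 1657.606 mg

1658 mg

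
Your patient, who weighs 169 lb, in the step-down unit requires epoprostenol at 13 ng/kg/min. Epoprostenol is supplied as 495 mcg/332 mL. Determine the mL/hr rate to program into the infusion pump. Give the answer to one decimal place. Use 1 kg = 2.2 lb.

40.2 mL/hr

Weight = 169 lb ÷ 2.2 lb/kg = 76.81818 kg
Dose = 13 ng/kg/min × 76.81818 kg = 998.6364 ng/min
998.6364 ng/min × 60 min/hr = 59918.18 ng/hr
Concentration = 495 mcg ÷ 332 mL = 1.490964 mcg/mL = 1490.964 ng/mL
Rate = 59918.18 ng/hr ÷ 1490.964 ng/mL = 40.18755 mL/hr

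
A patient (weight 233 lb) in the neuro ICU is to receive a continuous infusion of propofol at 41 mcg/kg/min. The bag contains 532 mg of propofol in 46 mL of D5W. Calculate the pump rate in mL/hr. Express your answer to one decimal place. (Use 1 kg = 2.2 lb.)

Weight = 233 lb ÷ 2.2 lb/kg = 105.9091 kg
Dose = 41 mcg/kg/min × 105.9091 kg = 4342.273 mcg/min
4342.273 mcg/min × 60 min/hr = 260536.4 mcg/hr
Concentration = 532 mg ÷ 46 mL = 11.56522 mg/mL = 11565.22 mcg/mL
Rate = 260536.4 mcg/hr ÷ 11565.22 mcg/mL = 22.52758 mL/hr

22.5 mL/hr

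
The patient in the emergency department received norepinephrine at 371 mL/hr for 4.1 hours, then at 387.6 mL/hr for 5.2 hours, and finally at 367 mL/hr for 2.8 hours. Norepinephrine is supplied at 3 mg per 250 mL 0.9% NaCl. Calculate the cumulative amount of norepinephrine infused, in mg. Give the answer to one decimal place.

54.8 mg

Concentration = 3 mg ÷ 250 mL = 0.012 mg/mL
Stage 1: 371 mL/hr × 4.1 hr = 1521.1 mL → 1521.1 mL × 0.012 mg/mL = 18.2532 mg
Stage 2: 387.6 mL/hr × 5.2 hr = 2015.52 mL → 2015.52 mL × 0.012 mg/mL = 24.18624 mg
Stage 3: 367 mL/hr × 2.8 hr = 1027.6 mL → 1027.6 mL × 0.012 mg/mL = 12.3312 mg
Total = 18.2532 + 24.18624 + 12.3312 = 54.77064 mg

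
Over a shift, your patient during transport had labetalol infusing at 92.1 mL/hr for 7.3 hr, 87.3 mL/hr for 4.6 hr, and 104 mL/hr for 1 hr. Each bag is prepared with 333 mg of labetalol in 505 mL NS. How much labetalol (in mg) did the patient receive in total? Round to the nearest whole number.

777 mg

Concentration = 333 mg ÷ 505 mL = 0.6594059 mg/mL
Stage 1: 92.1 mL/hr × 7.3 hr = 672.33 mL → 672.33 mL × 0.6594059 mg/mL = 443.3384 mg
Stage 2: 87.3 mL/hr × 4.6 hr = 401.58 mL → 401.58 mL × 0.6594059 mg/mL = 264.8042 mg
Stage 3: 104 mL/hr × 1 hr = 104 mL → 104 mL × 0.6594059 mg/mL = 68.57822 mg
Total = 443.3384 + 264.8042 + 68.57822 = 776.7209 mg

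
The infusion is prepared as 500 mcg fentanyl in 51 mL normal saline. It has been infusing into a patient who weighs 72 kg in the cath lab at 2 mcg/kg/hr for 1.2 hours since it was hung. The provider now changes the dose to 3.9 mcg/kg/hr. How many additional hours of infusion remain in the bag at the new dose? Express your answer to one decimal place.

1.2 hours

Initial rate:
Dose = 2 mcg/kg/hr × 72 kg = 144 mcg/hr
Concentration = 500 mcg ÷ 51 mL = 9.803922 mcg/mL
Rate = 144 mcg/hr ÷ 9.803922 mcg/mL = 14.688 mL/hr
Volume infused so far = 14.688 mL/hr × 1.2 hr = 17.6256 mL
Volume remaining = 51 − 17.6256 = 33.3744 mL
New rate:
Dose = 3.9 mcg/kg/hr × 72 kg = 280.8 mcg/hr
Rate = 280.8 mcg/hr ÷ 9.803922 mcg/mL = 28.6416 mL/hr
Time remaining = 33.3744 mL ÷ 28.6416 mL/hr = 1.165242 hr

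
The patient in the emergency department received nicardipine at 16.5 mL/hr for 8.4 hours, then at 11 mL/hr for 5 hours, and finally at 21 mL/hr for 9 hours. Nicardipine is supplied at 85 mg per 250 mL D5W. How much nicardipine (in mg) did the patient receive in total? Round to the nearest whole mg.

Concentration = 85 mg ÷ 250 mL = 0.34 mg/mL
Stage 1: 16.5 mL/hr × 8.4 hr = 138.6 mL → 138.6 mL × 0.34 mg/mL = 47.124 mg
Stage 2: 11 mL/hr × 5 hr = 55 mL → 55 mL × 0.34 mg/mL = 18.7 mg
Stage 3: 21 mL/hr × 9 hr = 189 mL → 189 mL × 0.34 mg/mL = 64.26 mg
Total = 47.124 + 18.7 + 64.26 = 130.084 mg

130 mg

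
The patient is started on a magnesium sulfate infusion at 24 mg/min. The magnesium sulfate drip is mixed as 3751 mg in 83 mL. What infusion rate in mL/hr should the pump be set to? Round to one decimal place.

24 mg/min × 60 min/hr = 1440 mg/hr
Concentration = 3751 mg ÷ 83 mL = 45.19277 mg/mL
Rate = 1440 mg/hr ÷ 45.19277 mg/mL = 31.8635 mL/hr

31.9 mL/hr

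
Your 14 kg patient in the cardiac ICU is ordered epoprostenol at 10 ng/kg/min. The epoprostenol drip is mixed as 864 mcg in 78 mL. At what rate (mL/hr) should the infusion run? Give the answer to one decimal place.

Dose = 10 ng/kg/min × 14 kg = 140 ng/min
140 ng/min × 60 min/hr = 8400 ng/hr
Concentration = 864 mcg ÷ 78 mL = 11.07692 mcg/mL = 11076.92 ng/mL
Rate = 8400 ng/hr ÷ 11076.92 ng/mL = 0.7583333 mL/hr

0.8 mL/hr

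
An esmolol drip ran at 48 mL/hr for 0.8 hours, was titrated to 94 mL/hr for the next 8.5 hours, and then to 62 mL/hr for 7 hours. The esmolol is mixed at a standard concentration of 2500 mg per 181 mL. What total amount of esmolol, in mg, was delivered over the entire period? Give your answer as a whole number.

Concentration = 2500 mg ÷ 181 mL = 13.81215 mg/mL
Stage 1: 48 mL/hr × 0.8 hr = 38.4 mL → 38.4 mL × 13.81215 mg/mL = 530.3867 mg
Stage 2: 94 mL/hr × 8.5 hr = 799 mL → 799 mL × 13.81215 mg/mL = 11035.91 mg
Stage 3: 62 mL/hr × 7 hr = 434 mL → 434 mL × 13.81215 mg/mL = 5994.475 mg
Total = 530.3867 + 11035.91 + 5994.475 = 17560.77 mg

17561 mg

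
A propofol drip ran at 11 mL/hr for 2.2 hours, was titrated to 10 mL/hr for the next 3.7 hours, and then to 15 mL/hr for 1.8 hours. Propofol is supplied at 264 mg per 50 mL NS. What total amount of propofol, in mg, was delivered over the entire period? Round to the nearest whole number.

Concentration = 264 mg ÷ 50 mL = 5.28 mg/mL
Stage 1: 11 mL/hr × 2.2 hr = 24.2 mL → 24.2 mL × 5.28 mg/mL = 127.776 mg
Stage 2: 10 mL/hr × 3.7 hr = 37 mL → 37 mL × 5.28 mg/mL = 195.36 mg
Stage 3: 15 mL/hr × 1.8 hr = 27 mL → 27 mL × 5.28 mg/mL = 142.56 mg
Total = 127.776 + 195.36 + 142.56 = 465.696 mg

466 mg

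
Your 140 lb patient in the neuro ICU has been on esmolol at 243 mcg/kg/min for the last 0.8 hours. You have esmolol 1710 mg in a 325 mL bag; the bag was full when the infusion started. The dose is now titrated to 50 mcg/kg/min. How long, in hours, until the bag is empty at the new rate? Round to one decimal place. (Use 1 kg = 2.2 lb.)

5.1 hours

Initial rate:
Weight = 140 lb ÷ 2.2 lb/kg = 63.63636 kg
Dose = 243 mcg/kg/min × 63.63636 kg = 15463.64 mcg/min
15463.64 mcg/min × 60 min/hr = 927818.2 mcg/hr
Concentration = 1710 mg ÷ 325 mL = 5.261538 mg/mL = 5261.538 mcg/mL
Rate = 927818.2 mcg/hr ÷ 5261.538 mcg/mL = 176.3397 mL/hr
Volume infused so far = 176.3397 mL/hr × 0.8 hr = 141.0718 mL
Volume remaining = 325 − 141.0718 = 183.9282 mL
New rate:
Dose = 50 mcg/kg/min × 63.63636 kg = 3181.818 mcg/min
3181.818 mcg/min × 60 min/hr = 190909.1 mcg/hr
Rate = 190909.1 mcg/hr ÷ 5261.538 mcg/mL = 36.28389 mL/hr
Time remaining = 183.9282 mL ÷ 36.28389 mL/hr = 5.069143 hr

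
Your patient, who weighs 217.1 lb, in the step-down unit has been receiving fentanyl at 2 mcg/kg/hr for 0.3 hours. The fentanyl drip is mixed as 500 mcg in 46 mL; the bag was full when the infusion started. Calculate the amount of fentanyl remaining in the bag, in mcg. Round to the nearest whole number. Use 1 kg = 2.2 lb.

Weight = 217.1 lb ÷ 2.2 lb/kg = 98.68182 kg
Dose = 2 mcg/kg/hr × 98.68182 kg = 197.3636 mcg/hr
Concentration = 500 mcg ÷ 46 mL = 10.86957 mcg/mL
Rate = 197.3636 mcg/hr ÷ 10.86957 mcg/mL = 18.15745 mL/hr
Volume infused = 18.15745 mL/hr × 0.3 hr = 5.447236 mL
Volume remaining = 46 − 5.447236 = 40.55276 mL
Drug remaining = 40.55276 mL × 10.86957 mcg/mL = 440.7909 mcg

441 mcg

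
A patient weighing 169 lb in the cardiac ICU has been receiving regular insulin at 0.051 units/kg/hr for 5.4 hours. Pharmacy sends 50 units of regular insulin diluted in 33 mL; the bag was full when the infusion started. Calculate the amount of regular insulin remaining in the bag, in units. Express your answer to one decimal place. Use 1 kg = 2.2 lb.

Weight = 169 lb ÷ 2.2 lb/kg = 76.81818 kg
Dose = 0.051 units/kg/hr × 76.81818 kg = 3.917727 units/hr
Concentration = 50 units ÷ 33 mL = 1.515152 units/mL
Rate = 3.917727 units/hr ÷ 1.515152 units/mL = 2.5857 mL/hr
Volume infused = 2.5857 mL/hr × 5.4 hr = 13.96278 mL
Volume remaining = 33 − 13.96278 = 19.03722 mL
Drug remaining = 19.03722 mL × 1.515152 units/mL = 28.84427 units

28.8 units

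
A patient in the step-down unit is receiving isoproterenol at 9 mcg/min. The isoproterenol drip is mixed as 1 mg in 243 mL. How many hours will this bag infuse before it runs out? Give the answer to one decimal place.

9 mcg/min × 60 min/hr = 540 mcg/hr
Concentration = 1 mg ÷ 243 mL = 0.004115226 mg/mL = 4.115226 mcg/mL
Rate = 540 mcg/hr ÷ 4.115226 mcg/mL = 131.22 mL/hr
Duration = 243 mL ÷ 131.22 mL/hr = 1.851852 hr

1.9 hours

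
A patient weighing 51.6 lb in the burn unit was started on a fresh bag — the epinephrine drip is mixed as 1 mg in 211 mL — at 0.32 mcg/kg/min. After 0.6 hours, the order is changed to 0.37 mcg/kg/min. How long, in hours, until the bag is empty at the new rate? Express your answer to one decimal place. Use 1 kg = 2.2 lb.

1.4 hours

Initial rate:
Weight = 51.6 lb ÷ 2.2 lb/kg = 23.45455 kg
Dose = 0.32 mcg/kg/min × 23.45455 kg = 7.505455 mcg/min
7.505455 mcg/min × 60 min/hr = 450.3273 mcg/hr
Concentration = 1 mg ÷ 211 mL = 0.004739336 mg/mL = 4.739336 mcg/mL
Rate = 450.3273 mcg/hr ÷ 4.739336 mcg/mL = 95.01905 mL/hr
Volume infused so far = 95.01905 mL/hr × 0.6 hr = 57.01143 mL
Volume remaining = 211 − 57.01143 = 153.9886 mL
New rate:
Dose = 0.37 mcg/kg/min × 23.45455 kg = 8.678182 mcg/min
8.678182 mcg/min × 60 min/hr = 520.6909 mcg/hr
Rate = 520.6909 mcg/hr ÷ 4.739336 mcg/mL = 109.8658 mL/hr
Time remaining = 153.9886 mL ÷ 109.8658 mL/hr = 1.401606 hr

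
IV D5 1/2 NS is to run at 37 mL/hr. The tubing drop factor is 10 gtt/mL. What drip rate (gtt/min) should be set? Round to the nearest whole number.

37 mL/hr ÷ 60 min/hr = 0.6166667 mL/min
0.6166667 mL/min × 10 gtt/mL = 6.166667 gtt/min

6 gtt/min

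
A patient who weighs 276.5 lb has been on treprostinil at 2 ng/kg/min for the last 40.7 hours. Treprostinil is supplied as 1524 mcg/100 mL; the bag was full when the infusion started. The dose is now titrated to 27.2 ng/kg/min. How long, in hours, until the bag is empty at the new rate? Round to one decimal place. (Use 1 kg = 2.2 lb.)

4.4 hours

Initial rate:
Weight = 276.5 lb ÷ 2.2 lb/kg = 125.6818 kg
Dose = 2 ng/kg/min × 125.6818 kg = 251.3636 ng/min
251.3636 ng/min × 60 min/hr = 15081.82 ng/hr
Concentration = 1524 mcg ÷ 100 mL = 15.24 mcg/mL = 15240 ng/mL
Rate = 15081.82 ng/hr ÷ 15240 ng/mL = 0.9896206 mL/hr
Volume infused so far = 0.9896206 mL/hr × 40.7 hr = 40.27756 mL
Volume remaining = 100 − 40.27756 = 59.72244 mL
New rate:
Dose = 27.2 ng/kg/min × 125.6818 kg = 3418.545 ng/min
3418.545 ng/min × 60 min/hr = 205112.7 ng/hr
Rate = 205112.7 ng/hr ÷ 15240 ng/mL = 13.45884 mL/hr
Time remaining = 59.72244 mL ÷ 13.45884 mL/hr = 4.437414 hr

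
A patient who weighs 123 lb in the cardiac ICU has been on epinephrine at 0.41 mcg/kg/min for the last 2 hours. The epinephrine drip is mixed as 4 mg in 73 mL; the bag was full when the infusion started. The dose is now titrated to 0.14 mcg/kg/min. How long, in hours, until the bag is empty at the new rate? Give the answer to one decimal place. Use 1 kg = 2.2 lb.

Initial rate:
Weight = 123 lb ÷ 2.2 lb/kg = 55.90909 kg
Dose = 0.41 mcg/kg/min × 55.90909 kg = 22.92273 mcg/min
22.92273 mcg/min × 60 min/hr = 1375.364 mcg/hr
Concentration = 4 mg ÷ 73 mL = 0.05479452 mg/mL = 54.79452 mcg/mL
Rate = 1375.364 mcg/hr ÷ 54.79452 mcg/mL = 25.10039 mL/hr
Volume infused so far = 25.10039 mL/hr × 2 hr = 50.20077 mL
Volume remaining = 73 − 50.20077 = 22.79923 mL
New rate:
Dose = 0.14 mcg/kg/min × 55.90909 kg = 7.827273 mcg/min
7.827273 mcg/min × 60 min/hr = 469.6364 mcg/hr
Rate = 469.6364 mcg/hr ÷ 54.79452 mcg/mL = 8.570864 mL/hr
Time remaining = 22.79923 mL ÷ 8.570864 mL/hr = 2.660085 hr

2.7 hours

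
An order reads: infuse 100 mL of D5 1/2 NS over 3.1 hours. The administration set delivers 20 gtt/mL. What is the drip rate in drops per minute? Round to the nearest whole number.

11 gtt/min

100 mL ÷ (3.1 hr × 60 = 186 min) = 0.5376344 mL/min
0.5376344 mL/min × 20 gtt/mL = 10.75269 gtt/min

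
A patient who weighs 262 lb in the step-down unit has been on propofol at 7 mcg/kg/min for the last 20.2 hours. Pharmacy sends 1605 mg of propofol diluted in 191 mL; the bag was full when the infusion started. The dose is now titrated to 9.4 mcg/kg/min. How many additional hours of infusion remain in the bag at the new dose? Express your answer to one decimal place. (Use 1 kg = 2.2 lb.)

8.9 hours

Initial rate:
Weight = 262 lb ÷ 2.2 lb/kg = 119.0909 kg
Dose = 7 mcg/kg/min × 119.0909 kg = 833.6364 mcg/min
833.6364 mcg/min × 60 min/hr = 50018.18 mcg/hr
Concentration = 1605 mg ÷ 191 mL = 8.403141 mg/mL = 8403.141 mcg/mL
Rate = 50018.18 mcg/hr ÷ 8403.141 mcg/mL = 5.952319 mL/hr
Volume infused so far = 5.952319 mL/hr × 20.2 hr = 120.2369 mL
Volume remaining = 191 − 120.2369 = 70.76315 mL
New rate:
Dose = 9.4 mcg/kg/min × 119.0909 kg = 1119.455 mcg/min
1119.455 mcg/min × 60 min/hr = 67167.27 mcg/hr
Rate = 67167.27 mcg/hr ÷ 8403.141 mcg/mL = 7.993115 mL/hr
Time remaining = 70.76315 mL ÷ 7.993115 mL/hr = 8.853013 hr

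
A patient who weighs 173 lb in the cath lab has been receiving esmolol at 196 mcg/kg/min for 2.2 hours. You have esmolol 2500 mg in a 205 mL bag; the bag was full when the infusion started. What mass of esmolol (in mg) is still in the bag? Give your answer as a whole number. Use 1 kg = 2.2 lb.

Weight = 173 lb ÷ 2.2 lb/kg = 78.63636 kg
Dose = 196 mcg/kg/min × 78.63636 kg = 15412.73 mcg/min
15412.73 mcg/min × 60 min/hr = 924763.6 mcg/hr
Concentration = 2500 mg ÷ 205 mL = 12.19512 mg/mL = 12195.12 mcg/mL
Rate = 924763.6 mcg/hr ÷ 12195.12 mcg/mL = 75.83062 mL/hr
Volume infused = 75.83062 mL/hr × 2.2 hr = 166.8274 mL
Volume remaining = 205 − 166.8274 = 38.17264 mL
Drug remaining = 38.17264 mL × 12195.12 mcg/mL = 465520 mcg = 465.52 mg

466 mg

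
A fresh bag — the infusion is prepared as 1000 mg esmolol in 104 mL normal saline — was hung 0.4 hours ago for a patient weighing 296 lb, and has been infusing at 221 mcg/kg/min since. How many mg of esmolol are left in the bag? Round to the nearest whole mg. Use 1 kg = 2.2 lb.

286 mg

Weight = 296 lb ÷ 2.2 lb/kg = 134.5455 kg
Dose = 221 mcg/kg/min × 134.5455 kg = 29734.55 mcg/min
29734.55 mcg/min × 60 min/hr = 1784073 mcg/hr
Concentration = 1000 mg ÷ 104 mL = 9.615385 mg/mL = 9615.385 mcg/mL
Rate = 1784073 mcg/hr ÷ 9615.385 mcg/mL = 185.5436 mL/hr
Volume infused = 185.5436 mL/hr × 0.4 hr = 74.21743 mL
Volume remaining = 104 − 74.21743 = 29.78257 mL
Drug remaining = 29.78257 mL × 9615.385 mcg/mL = 286370.9 mcg = 286.3709 mg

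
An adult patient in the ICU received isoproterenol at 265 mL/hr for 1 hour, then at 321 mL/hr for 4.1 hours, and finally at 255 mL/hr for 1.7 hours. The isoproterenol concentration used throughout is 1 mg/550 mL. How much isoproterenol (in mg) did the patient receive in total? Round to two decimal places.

3.66 mg

Concentration = 1 mg ÷ 550 mL = 0.001818182 mg/mL
Stage 1: 265 mL/hr × 1 hr = 265 mL → 265 mL × 0.001818182 mg/mL = 0.4818182 mg
Stage 2: 321 mL/hr × 4.1 hr = 1316.1 mL → 1316.1 mL × 0.001818182 mg/mL = 2.392909 mg
Stage 3: 255 mL/hr × 1.7 hr = 433.5 mL → 433.5 mL × 0.001818182 mg/mL = 0.7881818 mg
Total = 0.4818182 + 2.392909 + 0.7881818 = 3.662909 mg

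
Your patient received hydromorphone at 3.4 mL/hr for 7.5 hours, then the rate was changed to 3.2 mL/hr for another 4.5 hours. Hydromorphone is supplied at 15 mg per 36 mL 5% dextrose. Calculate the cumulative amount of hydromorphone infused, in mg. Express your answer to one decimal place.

Concentration = 15 mg ÷ 36 mL = 0.4166667 mg/mL
Stage 1: 3.4 mL/hr × 7.5 hr = 25.5 mL → 25.5 mL × 0.4166667 mg/mL = 10.625 mg
Stage 2: 3.2 mL/hr × 4.5 hr = 14.4 mL → 14.4 mL × 0.4166667 mg/mL = 6 mg
Total = 10.625 + 6 = 16.625 mg

16.6 mg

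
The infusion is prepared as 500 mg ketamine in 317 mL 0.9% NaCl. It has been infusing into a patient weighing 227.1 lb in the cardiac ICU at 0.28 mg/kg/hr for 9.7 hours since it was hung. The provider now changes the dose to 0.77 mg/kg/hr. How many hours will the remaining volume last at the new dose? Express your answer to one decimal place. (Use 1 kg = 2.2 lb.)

Initial rate:
Weight = 227.1 lb ÷ 2.2 lb/kg = 103.2273 kg
Dose = 0.28 mg/kg/hr × 103.2273 kg = 28.90364 mg/hr
Concentration = 500 mg ÷ 317 mL = 1.577287 mg/mL
Rate = 28.90364 mg/hr ÷ 1.577287 mg/mL = 18.32491 mL/hr
Volume infused so far = 18.32491 mL/hr × 9.7 hr = 177.7516 mL
Volume remaining = 317 − 177.7516 = 139.2484 mL
New rate:
Dose = 0.77 mg/kg/hr × 103.2273 kg = 79.485 mg/hr
Rate = 79.485 mg/hr ÷ 1.577287 mg/mL = 50.39349 mL/hr
Time remaining = 139.2484 mL ÷ 50.39349 mL/hr = 2.763222 hr

2.8 hours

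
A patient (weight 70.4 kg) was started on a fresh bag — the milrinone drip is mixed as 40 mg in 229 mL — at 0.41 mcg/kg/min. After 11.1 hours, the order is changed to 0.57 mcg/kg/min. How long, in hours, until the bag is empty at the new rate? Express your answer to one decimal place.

Initial rate:
Dose = 0.41 mcg/kg/min × 70.4 kg = 28.864 mcg/min
28.864 mcg/min × 60 min/hr = 1731.84 mcg/hr
Concentration = 40 mg ÷ 229 mL = 0.1746725 mg/mL = 174.6725 mcg/mL
Rate = 1731.84 mcg/hr ÷ 174.6725 mcg/mL = 9.914784 mL/hr
Volume infused so far = 9.914784 mL/hr × 11.1 hr = 110.0541 mL
Volume remaining = 229 − 110.0541 = 118.9459 mL
New rate:
Dose = 0.57 mcg/kg/min × 70.4 kg = 40.128 mcg/min
40.128 mcg/min × 60 min/hr = 2407.68 mcg/hr
Rate = 2407.68 mcg/hr ÷ 174.6725 mcg/mL = 13.78397 mL/hr
Time remaining = 118.9459 mL ÷ 13.78397 mL/hr = 8.629293 hr

8.6 hours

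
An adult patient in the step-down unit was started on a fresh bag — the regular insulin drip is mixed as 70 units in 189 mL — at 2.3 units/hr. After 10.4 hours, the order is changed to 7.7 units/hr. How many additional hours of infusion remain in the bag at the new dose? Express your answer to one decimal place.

Initial rate:
Concentration = 70 units ÷ 189 mL = 0.3703704 units/mL
Rate = 2.3 units/hr ÷ 0.3703704 units/mL = 6.21 mL/hr
Volume infused so far = 6.21 mL/hr × 10.4 hr = 64.584 mL
Volume remaining = 189 − 64.584 = 124.416 mL
New rate:
Rate = 7.7 units/hr ÷ 0.3703704 units/mL = 20.79 mL/hr
Time remaining = 124.416 mL ÷ 20.79 mL/hr = 5.984416 hr

6.0 hours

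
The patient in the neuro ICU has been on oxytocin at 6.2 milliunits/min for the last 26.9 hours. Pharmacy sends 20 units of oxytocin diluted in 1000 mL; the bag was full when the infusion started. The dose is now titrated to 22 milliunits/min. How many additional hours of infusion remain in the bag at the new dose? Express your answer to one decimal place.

7.6 hours

Initial rate:
6.2 milliunits/min × 60 min/hr = 372 milliunits/hr
Concentration = 20 units ÷ 1000 mL = 0.02 units/mL = 20 milliunits/mL
Rate = 372 milliunits/hr ÷ 20 milliunits/mL = 18.6 mL/hr
Volume infused so far = 18.6 mL/hr × 26.9 hr = 500.34 mL
Volume remaining = 1000 − 500.34 = 499.66 mL
New rate:
22 milliunits/min × 60 min/hr = 1320 milliunits/hr
Rate = 1320 milliunits/hr ÷ 20 milliunits/mL = 66 mL/hr
Time remaining = 499.66 mL ÷ 66 mL/hr = 7.570606 hr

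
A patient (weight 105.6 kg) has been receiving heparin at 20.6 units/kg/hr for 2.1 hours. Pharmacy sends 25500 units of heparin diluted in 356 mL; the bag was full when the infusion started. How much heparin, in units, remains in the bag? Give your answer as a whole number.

Dose = 20.6 units/kg/hr × 105.6 kg = 2175.36 units/hr
Concentration = 25500 units ÷ 356 mL = 71.62921 units/mL
Rate = 2175.36 units/hr ÷ 71.62921 units/mL = 30.36973 mL/hr
Volume infused = 30.36973 mL/hr × 2.1 hr = 63.77644 mL
Volume remaining = 356 − 63.77644 = 292.2236 mL
Drug remaining = 292.2236 mL × 71.62921 units/mL = 20931.74 units

20932 units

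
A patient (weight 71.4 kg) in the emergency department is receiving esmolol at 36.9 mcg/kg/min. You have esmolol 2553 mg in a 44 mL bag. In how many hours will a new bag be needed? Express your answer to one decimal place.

Dose = 36.9 mcg/kg/min × 71.4 kg = 2634.66 mcg/min
2634.66 mcg/min × 60 min/hr = 158079.6 mcg/hr
Concentration = 2553 mg ÷ 44 mL = 58.02273 mg/mL = 58022.73 mcg/mL
Rate = 158079.6 mcg/hr ÷ 58022.73 mcg/mL = 2.724443 mL/hr
Duration = 44 mL ÷ 2.724443 mL/hr = 16.15009 hr

16.2 hours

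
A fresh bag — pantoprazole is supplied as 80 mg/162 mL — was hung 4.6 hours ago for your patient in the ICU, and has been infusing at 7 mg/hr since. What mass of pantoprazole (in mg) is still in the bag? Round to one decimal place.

Concentration = 80 mg ÷ 162 mL = 0.4938272 mg/mL
Rate = 7 mg/hr ÷ 0.4938272 mg/mL = 14.175 mL/hr
Volume infused = 14.175 mL/hr × 4.6 hr = 65.205 mL
Volume remaining = 162 − 65.205 = 96.795 mL
Drug remaining = 96.795 mL × 0.4938272 mg/mL = 47.8 mg

47.8 mg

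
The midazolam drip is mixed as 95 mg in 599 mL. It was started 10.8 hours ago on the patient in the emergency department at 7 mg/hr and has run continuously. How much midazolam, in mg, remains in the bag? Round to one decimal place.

19.4 mg

Concentration = 95 mg ÷ 599 mL = 0.1585977 mg/mL
Rate = 7 mg/hr ÷ 0.1585977 mg/mL = 44.13684 mL/hr
Volume infused = 44.13684 mL/hr × 10.8 hr = 476.6779 mL
Volume remaining = 599 − 476.6779 = 122.3221 mL
Drug remaining = 122.3221 mL × 0.1585977 mg/mL = 19.4 mg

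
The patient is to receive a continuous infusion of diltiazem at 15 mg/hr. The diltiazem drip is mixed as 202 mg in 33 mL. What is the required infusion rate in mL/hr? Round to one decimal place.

2.5 mL/hr

Concentration = 202 mg ÷ 33 mL = 6.121212 mg/mL
Rate = 15 mg/hr ÷ 6.121212 mg/mL = 2.450495 mL/hr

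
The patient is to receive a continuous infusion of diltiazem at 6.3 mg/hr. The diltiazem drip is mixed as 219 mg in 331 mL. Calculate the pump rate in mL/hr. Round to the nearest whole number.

10 mL/hr

Concentration = 219 mg ÷ 331 mL = 0.6616314 mg/mL
Rate = 6.3 mg/hr ÷ 0.6616314 mg/mL = 9.521918 mL/hr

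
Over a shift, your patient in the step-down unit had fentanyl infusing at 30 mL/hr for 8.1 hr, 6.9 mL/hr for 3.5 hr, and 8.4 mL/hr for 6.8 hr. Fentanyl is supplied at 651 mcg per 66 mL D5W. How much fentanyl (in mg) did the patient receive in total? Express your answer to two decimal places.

Concentration = 651 mcg ÷ 66 mL = 9.863636 mcg/mL
Stage 1: 30 mL/hr × 8.1 hr = 243 mL → 243 mL × 9.863636 mcg/mL = 2396.864 mcg
Stage 2: 6.9 mL/hr × 3.5 hr = 24.15 mL → 24.15 mL × 9.863636 mcg/mL = 238.2068 mcg
Stage 3: 8.4 mL/hr × 6.8 hr = 57.12 mL → 57.12 mL × 9.863636 mcg/mL = 563.4109 mcg
Total = 2396.864 + 238.2068 + 563.4109 = 3198.481 mcg = 3.198481 mg

3.20 mg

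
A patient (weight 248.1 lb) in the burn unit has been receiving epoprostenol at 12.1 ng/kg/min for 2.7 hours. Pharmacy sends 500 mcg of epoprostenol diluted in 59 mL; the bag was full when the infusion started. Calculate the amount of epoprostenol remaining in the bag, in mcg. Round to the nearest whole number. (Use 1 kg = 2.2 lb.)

Weight = 248.1 lb ÷ 2.2 lb/kg = 112.7727 kg
Dose = 12.1 ng/kg/min × 112.7727 kg = 1364.55 ng/min
1364.55 ng/min × 60 min/hr = 81873 ng/hr
Concentration = 500 mcg ÷ 59 mL = 8.474576 mcg/mL = 8474.576 ng/mL
Rate = 81873 ng/hr ÷ 8474.576 ng/mL = 9.661014 mL/hr
Volume infused = 9.661014 mL/hr × 2.7 hr = 26.08474 mL
Volume remaining = 59 − 26.08474 = 32.91526 mL
Drug remaining = 32.91526 mL × 8474.576 ng/mL = 278942.9 ng = 278.9429 mcg

279 mcg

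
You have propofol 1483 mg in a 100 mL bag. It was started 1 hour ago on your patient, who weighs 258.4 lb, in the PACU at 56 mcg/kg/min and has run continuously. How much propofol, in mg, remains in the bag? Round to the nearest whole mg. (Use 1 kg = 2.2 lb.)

Weight = 258.4 lb ÷ 2.2 lb/kg = 117.4545 kg
Dose = 56 mcg/kg/min × 117.4545 kg = 6577.455 mcg/min
6577.455 mcg/min × 60 min/hr = 394647.3 mcg/hr
Concentration = 1483 mg ÷ 100 mL = 14.83 mg/mL = 14830 mcg/mL
Rate = 394647.3 mcg/hr ÷ 14830 mcg/mL = 26.61141 mL/hr
Volume infused = 26.61141 mL/hr × 1 hr = 26.61141 mL
Volume remaining = 100 − 26.61141 = 73.38859 mL
Drug remaining = 73.38859 mL × 14830 mcg/mL = 1088353 mcg = 1088.353 mg

1088 mg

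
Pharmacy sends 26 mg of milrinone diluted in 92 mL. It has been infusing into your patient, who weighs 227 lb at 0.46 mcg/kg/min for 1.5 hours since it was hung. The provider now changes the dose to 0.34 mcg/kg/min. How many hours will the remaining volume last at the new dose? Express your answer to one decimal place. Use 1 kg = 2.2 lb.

10.3 hours

Initial rate:
Weight = 227 lb ÷ 2.2 lb/kg = 103.1818 kg
Dose = 0.46 mcg/kg/min × 103.1818 kg = 47.46364 mcg/min
47.46364 mcg/min × 60 min/hr = 2847.818 mcg/hr
Concentration = 26 mg ÷ 92 mL = 0.2826087 mg/mL = 282.6087 mcg/mL
Rate = 2847.818 mcg/hr ÷ 282.6087 mcg/mL = 10.0769 mL/hr
Volume infused so far = 10.0769 mL/hr × 1.5 hr = 15.11534 mL
Volume remaining = 92 − 15.11534 = 76.88466 mL
New rate:
Dose = 0.34 mcg/kg/min × 103.1818 kg = 35.08182 mcg/min
35.08182 mcg/min × 60 min/hr = 2104.909 mcg/hr
Rate = 2104.909 mcg/hr ÷ 282.6087 mcg/mL = 7.44814 mL/hr
Time remaining = 76.88466 mL ÷ 7.44814 mL/hr = 10.32267 hr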